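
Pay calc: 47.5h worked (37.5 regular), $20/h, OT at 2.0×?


$1150.00

Regular: 37.5h × $20 = $750.00
Overtime: 47.5 - 37.5 = 10.0h
OT pay: 10.0h × $20 × 2.0 = $400.00
Total = $750.00 + $400.00 = $1150.00


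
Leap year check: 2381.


Rules: divisible by 4 AND (not by 100 OR by 400)
2381 ÷ 4 = 595 remainder 1 → not divisible by 4
Not divisible by 4 → not a leap year

No


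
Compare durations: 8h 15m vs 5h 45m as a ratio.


Duration 1: 495 minutes
Duration 2: 345 minutes
Ratio = 495:345
GCD = 15
Simplified = 33:23
As a decimal: 33/23 ≈ 1.43

33:23 (1.43)


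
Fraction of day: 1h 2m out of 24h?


Total minutes: 1×60 + 2 = 62
Day = 24×60 = 1440 minutes
Fraction = 62/1440 ≈ 0.0431
As a percentage: 62/1440 × 100 ≈ 4.31%

0.0431 (4.31%)


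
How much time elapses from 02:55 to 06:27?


3h 32m

End time in minutes: 6×60 + 27 = 387
Start time in minutes: 2×60 + 55 = 175
Difference = 387 - 175 = 212 minutes
= 3 hours 32 minutes


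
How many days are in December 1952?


31 days

Month: December (month 12)
December has 31 days


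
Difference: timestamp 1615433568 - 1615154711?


Difference = 1615433568 - 1615154711 = 278857 seconds
In hours: 278857 / 3600 ≈ 77.5
In days: 278857 / 86400 ≈ 3.23

278857 seconds (77.5 hours / 3.23 days)


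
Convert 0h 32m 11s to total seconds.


1931 seconds

Hours: 0 × 3600 = 0
Minutes: 32 × 60 = 1920
Seconds: 11
Total = 0 + 1920 + 11 = 1931


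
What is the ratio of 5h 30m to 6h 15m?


Duration 1: 330 minutes
Duration 2: 375 minutes
Ratio = 330:375
GCD = 15
Simplified = 22:25
As a decimal: 22/25 = 0.88

22:25 (0.88)


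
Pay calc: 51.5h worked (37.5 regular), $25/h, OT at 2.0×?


Regular: 37.5h × $25 = $937.50
Overtime: 51.5 - 37.5 = 14.0h
OT pay: 14.0h × $25 × 2.0 = $700.00
Total = $937.50 + $700.00 = $1637.50

$1637.50


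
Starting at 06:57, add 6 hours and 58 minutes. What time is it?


13:55

Start: 417 minutes from midnight
Add: 418 minutes
Total: 835 minutes
Hours: 835 ÷ 60 = 13 remainder 55


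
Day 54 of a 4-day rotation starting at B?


Shift C

Shifts: A, B, C, D
Start: B (index 1)
Day 54: (1 + 54 - 1) mod 4
= 54 mod 4
= 2
Index 2 → shift C


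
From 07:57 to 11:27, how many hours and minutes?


End time in minutes: 11×60 + 27 = 687
Start time in minutes: 7×60 + 57 = 477
Difference = 687 - 477 = 210 minutes
= 3 hours 30 minutes

3h 30m


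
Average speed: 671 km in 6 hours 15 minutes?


Distance: 671 km
Time: 6h 15m = 375 min = 375/60 = 25/4 hours
Speed = 671 ÷ (25/4) = 671 × 4 / 25 = 2684/25 ≈ 107.4 km/h

107.4 km/h


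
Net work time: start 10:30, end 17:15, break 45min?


Total time = (17×60+15) - (10×60+30)
= 1035 - 630 = 405 min
Minus break: 405 - 45 = 360 min
= 6h 0m

6h 0m (360 minutes)


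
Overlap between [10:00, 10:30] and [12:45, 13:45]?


0 minutes

Meeting A: 600-630 (in minutes from midnight)
Meeting B: 765-825
Overlap start = max(600, 765) = 765
Overlap end = min(630, 825) = 630
Overlap = max(0, 630 - 765) = 0 min


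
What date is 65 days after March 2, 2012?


Start: March 2, 2012
Add 65 days
March 2 → April 1: 31 - 2 + 1 = 30 days (65 - 30 = 35 left)
April 1 → May 1: 30 - 1 + 1 = 30 days (35 - 30 = 5 left)
May 1 + 5 = May 6, 2012

May 6, 2012


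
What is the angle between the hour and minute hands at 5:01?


Hour hand = 5×30 + 1×0.5 = 150.5°
Minute hand = 1×6 = 6°
Difference = |150.5 - 6| = 144.5°

144.5°


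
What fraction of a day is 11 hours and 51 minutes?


Total minutes: 11×60 + 51 = 711
Day = 24×60 = 1440 minutes
Fraction = 711/1440 ≈ 0.4938
As a percentage: 711/1440 × 100 ≈ 49.38%

0.4938 (49.38%)


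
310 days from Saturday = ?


Monday

Start: Saturday (index 5)
(5 + 310) mod 7
= 315 mod 7
= 0
Index 0 → Monday


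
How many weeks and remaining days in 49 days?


Weeks: 49 ÷ 7 = 7 remainder 0

7 weeks 0 days


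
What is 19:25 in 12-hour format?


Hour: 19
19 - 12 = 7 → PM

7:25 PM


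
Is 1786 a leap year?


Rules: divisible by 4 AND (not by 100 OR by 400)
1786 ÷ 4 = 446 remainder 2 → not divisible by 4
Not divisible by 4 → not a leap year

No


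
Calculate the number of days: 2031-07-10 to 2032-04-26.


291 days

From July 10, 2031 to April 26, 2032
Rest of July 2031: 31 - 10 = 21
Full months: August 31, September 30, October 31, November 30, December 31, January 31, February 2032 29, March 31
Days into April 2032: 26
Total = 21 + 31 + 30 + 31 + 30 + 31 + 31 + 29 + 31 + 26 = 291 days


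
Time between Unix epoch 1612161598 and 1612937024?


Difference = 1612937024 - 1612161598 = 775426 seconds
In hours: 775426 / 3600 ≈ 215.4
In days: 775426 / 86400 ≈ 8.97

775426 seconds (215.4 hours / 8.97 days)


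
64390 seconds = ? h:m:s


Hours: 64390 ÷ 3600 = 17 remainder 3190
Minutes: 3190 ÷ 60 = 53 remainder 10
Seconds: 10

17h 53m 10s


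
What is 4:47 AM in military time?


04:47

Input: 4:47 AM
AM hour stays: 4


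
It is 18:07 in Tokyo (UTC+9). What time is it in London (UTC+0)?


09:07

Time difference = UTC+0 - UTC+9 = -9 hours
New hour = (18 -9) mod 24
= 9 mod 24 = 9
Minutes unchanged → 09:07


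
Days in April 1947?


Month: April (month 4)
April has 30 days

30 days


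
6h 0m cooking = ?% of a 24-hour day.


Time: 360 minutes
Day: 1440 minutes
Percentage = (360/1440) × 100 = 25.0%

25.0%


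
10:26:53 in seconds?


Hours: 10 × 3600 = 36000
Minutes: 26 × 60 = 1560
Seconds: 53
Total = 36000 + 1560 + 53 = 37613

37613 seconds


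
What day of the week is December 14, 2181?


Friday

Zeller's congruence:
q=14, m=12, k=81, j=21
h = (14 + ⌊13×13/5⌋ + 81 + ⌊81/4⌋ + ⌊21/4⌋ - 2×21) mod 7
= (14 + 33 + 81 + 20 + 5 - 42) mod 7
= 111 mod 7 = 6
h=6 → Friday


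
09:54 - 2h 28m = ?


Start: 594 minutes from midnight
Subtract: 148 minutes
Remaining: 594 - 148 = 446
Hours: 7, Minutes: 26

07:26


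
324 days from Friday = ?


Start: Friday (index 4)
(4 + 324) mod 7
= 328 mod 7
= 6
Index 6 → Sunday

Sunday


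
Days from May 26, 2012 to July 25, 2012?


From May 26, 2012 to July 25, 2012
Rest of May 2012: 31 - 26 = 5
Full months: June 30
Days into July 2012: 25
Total = 5 + 30 + 25 = 60 days

60 days


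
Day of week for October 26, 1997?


Zeller's congruence:
q=26, m=10, k=97, j=19
h = (26 + ⌊13×11/5⌋ + 97 + ⌊97/4⌋ + ⌊19/4⌋ - 2×19) mod 7
= (26 + 28 + 97 + 24 + 4 - 38) mod 7
= 141 mod 7 = 1
h=1 → Sunday

Sunday


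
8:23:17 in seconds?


Hours: 8 × 3600 = 28800
Minutes: 23 × 60 = 1380
Seconds: 17
Total = 28800 + 1380 + 17 = 30197

30197 seconds


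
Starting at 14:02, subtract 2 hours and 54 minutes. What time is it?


11:08

Start: 842 minutes from midnight
Subtract: 174 minutes
Remaining: 842 - 174 = 668
Hours: 11, Minutes: 8


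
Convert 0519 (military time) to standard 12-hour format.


Hour: 5
5 < 12 → AM

5:19 AM


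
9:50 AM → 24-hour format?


Input: 9:50 AM
AM hour stays: 9

09:50


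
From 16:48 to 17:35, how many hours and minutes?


0h 47m

End time in minutes: 17×60 + 35 = 1055
Start time in minutes: 16×60 + 48 = 1008
Difference = 1055 - 1008 = 47 minutes
= 0 hours 47 minutes


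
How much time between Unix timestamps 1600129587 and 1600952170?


822583 seconds (228.5 hours / 9.52 days)

Difference = 1600952170 - 1600129587 = 822583 seconds
In hours: 822583 / 3600 ≈ 228.5
In days: 822583 / 86400 ≈ 9.52


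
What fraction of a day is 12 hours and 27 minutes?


Total minutes: 12×60 + 27 = 747
Day = 24×60 = 1440 minutes
Fraction = 747/1440 ≈ 0.5188
As a percentage: 747/1440 × 100 ≈ 51.88%

0.5188 (51.88%)


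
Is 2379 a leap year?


No

Rules: divisible by 4 AND (not by 100 OR by 400)
2379 ÷ 4 = 594 remainder 3 → not divisible by 4
Not divisible by 4 → not a leap year


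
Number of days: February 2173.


Month: February (month 2)
February: 28 or 29 (leap year)
2173 leap year? No

28 days


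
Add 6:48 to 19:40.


Start: 1180 minutes from midnight
Add: 408 minutes
Total: 1588 minutes
Hours: 1588 ÷ 60 = 26 remainder 28
26 ≥ 24 → 26 - 24 = 2 (next day)

02:28 (next day)


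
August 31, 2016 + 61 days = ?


October 31, 2016

Start: August 31, 2016
Add 61 days
August 31 → September 1: 31 - 31 + 1 = 1 days (61 - 1 = 60 left)
September 1 → October 1: 30 - 1 + 1 = 30 days (60 - 30 = 30 left)
October 1 + 30 = October 31, 2016


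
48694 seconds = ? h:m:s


13h 31m 34s

Hours: 48694 ÷ 3600 = 13 remainder 1894
Minutes: 1894 ÷ 60 = 31 remainder 34
Seconds: 34


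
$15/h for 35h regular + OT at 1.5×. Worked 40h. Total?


Regular: 35h × $15 = $525.00
Overtime: 40 - 35 = 5h
OT pay: 5h × $15 × 1.5 = $112.50
Total = $525.00 + $112.50 = $637.50

$637.50


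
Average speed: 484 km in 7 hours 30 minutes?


64.5 km/h

Distance: 484 km
Time: 7h 30m = 450 min = 450/60 = 15/2 hours
Speed = 484 ÷ (15/2) = 484 × 2 / 15 = 968/15 ≈ 64.5 km/h


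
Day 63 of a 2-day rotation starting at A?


Shifts: A, B
Start: A (index 0)
Day 63: (0 + 63 - 1) mod 2
= 62 mod 2
= 0
Index 0 → shift A

Shift A


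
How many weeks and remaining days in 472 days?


67 weeks 3 days

Weeks: 472 ÷ 7 = 67 remainder 3


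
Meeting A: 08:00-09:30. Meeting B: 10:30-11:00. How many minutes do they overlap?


0 minutes

Meeting A: 480-570 (in minutes from midnight)
Meeting B: 630-660
Overlap start = max(480, 630) = 630
Overlap end = min(570, 660) = 570
Overlap = max(0, 570 - 630) = 0 min


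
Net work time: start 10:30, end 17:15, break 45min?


6h 0m (360 minutes)

Total time = (17×60+15) - (10×60+30)
= 1035 - 630 = 405 min
Minus break: 405 - 45 = 360 min
= 6h 0m


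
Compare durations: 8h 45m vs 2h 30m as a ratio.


7:2 (3.50)

Duration 1: 525 minutes
Duration 2: 150 minutes
Ratio = 525:150
GCD = 75
Simplified = 7:2
As a decimal: 7/2 = 3.50


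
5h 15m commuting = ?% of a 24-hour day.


Time: 315 minutes
Day: 1440 minutes
Percentage = (315/1440) × 100 ≈ 21.9%

21.9%


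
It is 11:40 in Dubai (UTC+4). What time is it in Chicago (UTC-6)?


01:40

Time difference = UTC-6 - UTC+4 = -10 hours
New hour = (11 -10) mod 24
= 1 mod 24 = 1
Minutes unchanged → 01:40


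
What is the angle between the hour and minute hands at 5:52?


136.0°

Hour hand = 5×30 + 52×0.5 = 176.0°
Minute hand = 52×6 = 312°
Difference = |176.0 - 312| = 136.0°


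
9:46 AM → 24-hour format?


09:46

Input: 9:46 AM
AM hour stays: 9


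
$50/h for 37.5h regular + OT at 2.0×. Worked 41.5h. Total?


$2275.00

Regular: 37.5h × $50 = $1875.00
Overtime: 41.5 - 37.5 = 4.0h
OT pay: 4.0h × $50 × 2.0 = $400.00
Total = $1875.00 + $400.00 = $2275.00


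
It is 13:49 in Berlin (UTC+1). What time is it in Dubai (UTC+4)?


Time difference = UTC+4 - UTC+1 = +3 hours
New hour = (13 + 3) mod 24
= 16 mod 24 = 16
Minutes unchanged → 16:49

16:49


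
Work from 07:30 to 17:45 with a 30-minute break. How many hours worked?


Total time = (17×60+45) - (7×60+30)
= 1065 - 450 = 615 min
Minus break: 615 - 30 = 585 min
= 9h 45m

9h 45m (585 minutes)


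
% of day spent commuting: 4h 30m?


18.8%

Time: 270 minutes
Day: 1440 minutes
Percentage = (270/1440) × 100 ≈ 18.8%


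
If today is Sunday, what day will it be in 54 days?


Friday

Start: Sunday (index 6)
(6 + 54) mod 7
= 60 mod 7
= 4
Index 4 → Friday


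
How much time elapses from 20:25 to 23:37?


3h 12m

End time in minutes: 23×60 + 37 = 1417
Start time in minutes: 20×60 + 25 = 1225
Difference = 1417 - 1225 = 192 minutes
= 3 hours 12 minutes


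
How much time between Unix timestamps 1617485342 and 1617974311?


Difference = 1617974311 - 1617485342 = 488969 seconds
In hours: 488969 / 3600 ≈ 135.8
In days: 488969 / 86400 ≈ 5.66

488969 seconds (135.8 hours / 5.66 days)


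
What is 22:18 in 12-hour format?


Hour: 22
22 - 12 = 10 → PM

10:18 PM


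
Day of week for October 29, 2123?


Friday

Zeller's congruence:
q=29, m=10, k=23, j=21
h = (29 + ⌊13×11/5⌋ + 23 + ⌊23/4⌋ + ⌊21/4⌋ - 2×21) mod 7
= (29 + 28 + 23 + 5 + 5 - 42) mod 7
= 48 mod 7 = 6
h=6 → Friday


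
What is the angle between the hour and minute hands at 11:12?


Hour hand = 11×30 + 12×0.5 = 336.0°
Minute hand = 12×6 = 72°
Difference = |336.0 - 72| = 264.0°
Since > 180°: 360 - 264.0 = 96.0°

96.0°


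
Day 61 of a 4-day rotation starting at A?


Shifts: A, B, C, D
Start: A (index 0)
Day 61: (0 + 61 - 1) mod 4
= 60 mod 4
= 0
Index 0 → shift A

Shift A


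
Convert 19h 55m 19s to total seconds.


Hours: 19 × 3600 = 68400
Minutes: 55 × 60 = 3300
Seconds: 19
Total = 68400 + 3300 + 19 = 71719

71719 seconds


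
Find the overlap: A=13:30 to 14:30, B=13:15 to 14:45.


60 minutes

Meeting A: 810-870 (in minutes from midnight)
Meeting B: 795-885
Overlap start = max(810, 795) = 810
Overlap end = min(870, 885) = 870
Overlap = max(0, 870 - 810) = 60 min


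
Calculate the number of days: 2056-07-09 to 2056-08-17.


39 days

From July 9, 2056 to August 17, 2056
Rest of July 2056: 31 - 9 = 22
Days into August 2056: 17
Total = 22 + 17 = 39 days


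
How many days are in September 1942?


Month: September (month 9)
September has 30 days

30 days


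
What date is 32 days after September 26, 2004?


October 28, 2004

Start: September 26, 2004
Add 32 days
September 26 → October 1: 30 - 26 + 1 = 5 days (32 - 5 = 27 left)
October 1 + 27 = October 28, 2004


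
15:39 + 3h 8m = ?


Start: 939 minutes from midnight
Add: 188 minutes
Total: 1127 minutes
Hours: 1127 ÷ 60 = 18 remainder 47

18:47


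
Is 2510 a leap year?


No

Rules: divisible by 4 AND (not by 100 OR by 400)
2510 ÷ 4 = 627 remainder 2 → not divisible by 4
Not divisible by 4 → not a leap year


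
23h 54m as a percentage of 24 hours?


0.9958 (99.58%)

Total minutes: 23×60 + 54 = 1434
Day = 24×60 = 1440 minutes
Fraction = 1434/1440 ≈ 0.9958
As a percentage: 1434/1440 × 100 ≈ 99.58%


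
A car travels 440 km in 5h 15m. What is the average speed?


83.8 km/h

Distance: 440 km
Time: 5h 15m = 315 min = 315/60 = 21/4 hours
Speed = 440 ÷ (21/4) = 440 × 4 / 21 = 1760/21 ≈ 83.8 km/h


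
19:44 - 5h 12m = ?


14:32

Start: 1184 minutes from midnight
Subtract: 312 minutes
Remaining: 1184 - 312 = 872
Hours: 14, Minutes: 32


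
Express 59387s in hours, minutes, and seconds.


Hours: 59387 ÷ 3600 = 16 remainder 1787
Minutes: 1787 ÷ 60 = 29 remainder 47
Seconds: 47

16h 29m 47s


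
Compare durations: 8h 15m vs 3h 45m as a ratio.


Duration 1: 495 minutes
Duration 2: 225 minutes
Ratio = 495:225
GCD = 45
Simplified = 11:5
As a decimal: 11/5 = 2.20

11:5 (2.20)


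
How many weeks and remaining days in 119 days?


17 weeks 0 days

Weeks: 119 ÷ 7 = 17 remainder 0


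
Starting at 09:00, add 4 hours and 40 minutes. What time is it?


Start: 540 minutes from midnight
Add: 280 minutes
Total: 820 minutes
Hours: 820 ÷ 60 = 13 remainder 40

13:40


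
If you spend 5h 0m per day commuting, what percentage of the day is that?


20.8%

Time: 300 minutes
Day: 1440 minutes
Percentage = (300/1440) × 100 ≈ 20.8%


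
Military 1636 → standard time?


4:36 PM

Hour: 16
16 - 12 = 4 → PM


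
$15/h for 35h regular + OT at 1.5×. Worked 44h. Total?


Regular: 35h × $15 = $525.00
Overtime: 44 - 35 = 9h
OT pay: 9h × $15 × 1.5 = $202.50
Total = $525.00 + $202.50 = $727.50

$727.50


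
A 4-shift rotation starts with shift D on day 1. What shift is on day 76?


Shifts: A, B, C, D
Start: D (index 3)
Day 76: (3 + 76 - 1) mod 4
= 78 mod 4
= 2
Index 2 → shift C

Shift C


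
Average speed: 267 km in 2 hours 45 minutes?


97.1 km/h

Distance: 267 km
Time: 2h 45m = 165 min = 165/60 = 11/4 hours
Speed = 267 ÷ (11/4) = 267 × 4 / 11 = 1068/11 ≈ 97.1 km/h


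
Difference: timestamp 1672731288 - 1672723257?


8031 seconds (2.2 hours / 0.09 days)

Difference = 1672731288 - 1672723257 = 8031 seconds
In hours: 8031 / 3600 ≈ 2.2
In days: 8031 / 86400 ≈ 0.09


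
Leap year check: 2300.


Rules: divisible by 4 AND (not by 100 OR by 400)
2300 ÷ 4 = 575 exactly → divisible by 4
2300 ÷ 100 = 23 exactly → divisible by 100
2300 ÷ 400 = 5 remainder 300 → not divisible by 400
Divisible by 100 but not by 400 → not a leap year

No


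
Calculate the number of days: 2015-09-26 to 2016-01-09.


105 days

From September 26, 2015 to January 9, 2016
Rest of September 2015: 30 - 26 = 4
Full months: October 31, November 30, December 31
Days into January 2016: 9
Total = 4 + 31 + 30 + 31 + 9 = 105 days


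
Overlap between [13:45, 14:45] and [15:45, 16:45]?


0 minutes

Meeting A: 825-885 (in minutes from midnight)
Meeting B: 945-1005
Overlap start = max(825, 945) = 945
Overlap end = min(885, 1005) = 885
Overlap = max(0, 885 - 945) = 0 min


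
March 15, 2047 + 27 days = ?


April 11, 2047

Start: March 15, 2047
Add 27 days
March 15 → April 1: 31 - 15 + 1 = 17 days (27 - 17 = 10 left)
April 1 + 10 = April 11, 2047


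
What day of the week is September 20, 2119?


Zeller's congruence:
q=20, m=9, k=19, j=21
h = (20 + ⌊13×10/5⌋ + 19 + ⌊19/4⌋ + ⌊21/4⌋ - 2×21) mod 7
= (20 + 26 + 19 + 4 + 5 - 42) mod 7
= 32 mod 7 = 4
h=4 → Wednesday

Wednesday


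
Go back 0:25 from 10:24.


09:59

Start: 624 minutes from midnight
Subtract: 25 minutes
Remaining: 624 - 25 = 599
Hours: 9, Minutes: 59


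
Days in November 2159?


30 days

Month: November (month 11)
November has 30 days


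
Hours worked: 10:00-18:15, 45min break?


Total time = (18×60+15) - (10×60+0)
= 1095 - 600 = 495 min
Minus break: 495 - 45 = 450 min
= 7h 30m

7h 30m (450 minutes)


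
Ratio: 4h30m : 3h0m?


3:2 (1.50)

Duration 1: 270 minutes
Duration 2: 180 minutes
Ratio = 270:180
GCD = 90
Simplified = 3:2
As a decimal: 3/2 = 1.50


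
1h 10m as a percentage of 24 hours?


Total minutes: 1×60 + 10 = 70
Day = 24×60 = 1440 minutes
Fraction = 70/1440 ≈ 0.0486
As a percentage: 70/1440 × 100 ≈ 4.86%

0.0486 (4.86%)


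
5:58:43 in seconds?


21523 seconds

Hours: 5 × 3600 = 18000
Minutes: 58 × 60 = 3480
Seconds: 43
Total = 18000 + 3480 + 43 = 21523


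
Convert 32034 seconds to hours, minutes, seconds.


Hours: 32034 ÷ 3600 = 8 remainder 3234
Minutes: 3234 ÷ 60 = 53 remainder 54
Seconds: 54

8h 53m 54s


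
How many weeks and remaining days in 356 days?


50 weeks 6 days

Weeks: 356 ÷ 7 = 50 remainder 6


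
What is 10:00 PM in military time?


22:00

Input: 10:00 PM
PM: 10 + 12 = 22


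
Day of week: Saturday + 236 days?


Start: Saturday (index 5)
(5 + 236) mod 7
= 241 mod 7
= 3
Index 3 → Thursday

Thursday


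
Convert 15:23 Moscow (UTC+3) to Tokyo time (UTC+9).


Time difference = UTC+9 - UTC+3 = +6 hours
New hour = (15 + 6) mod 24
= 21 mod 24 = 21
Minutes unchanged → 21:23

21:23


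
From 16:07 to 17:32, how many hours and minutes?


End time in minutes: 17×60 + 32 = 1052
Start time in minutes: 16×60 + 7 = 967
Difference = 1052 - 967 = 85 minutes
= 1 hours 25 minutes

1h 25m


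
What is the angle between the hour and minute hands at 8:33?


58.5°

Hour hand = 8×30 + 33×0.5 = 256.5°
Minute hand = 33×6 = 198°
Difference = |256.5 - 198| = 58.5°


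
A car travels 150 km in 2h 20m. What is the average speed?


Distance: 150 km
Time: 2h 20m = 140 min = 140/60 = 7/3 hours
Speed = 150 ÷ (7/3) = 150 × 3 / 7 = 450/7 ≈ 64.3 km/h

64.3 km/h


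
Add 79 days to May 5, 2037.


July 23, 2037

Start: May 5, 2037
Add 79 days
May 5 → June 1: 31 - 5 + 1 = 27 days (79 - 27 = 52 left)
June 1 → July 1: 30 - 1 + 1 = 30 days (52 - 30 = 22 left)
July 1 + 22 = July 23, 2037


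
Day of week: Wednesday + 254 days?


Start: Wednesday (index 2)
(2 + 254) mod 7
= 256 mod 7
= 4
Index 4 → Friday

Friday


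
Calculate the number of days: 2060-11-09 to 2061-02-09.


92 days

From November 9, 2060 to February 9, 2061
Rest of November 2060: 30 - 9 = 21
Full months: December 31, January 31
Days into February 2061: 9
Total = 21 + 31 + 31 + 9 = 92 days


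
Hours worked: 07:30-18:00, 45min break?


Total time = (18×60+0) - (7×60+30)
= 1080 - 450 = 630 min
Minus break: 630 - 45 = 585 min
= 9h 45m

9h 45m (585 minutes)


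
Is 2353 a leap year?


Rules: divisible by 4 AND (not by 100 OR by 400)
2353 ÷ 4 = 588 remainder 1 → not divisible by 4
Not divisible by 4 → not a leap year

No


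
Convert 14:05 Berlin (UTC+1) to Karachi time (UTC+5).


18:05

Time difference = UTC+5 - UTC+1 = +4 hours
New hour = (14 + 4) mod 24
= 18 mod 24 = 18
Minutes unchanged → 18:05


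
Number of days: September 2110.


30 days

Month: September (month 9)
September has 30 days


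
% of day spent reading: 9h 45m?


40.6%

Time: 585 minutes
Day: 1440 minutes
Percentage = (585/1440) × 100 ≈ 40.6%


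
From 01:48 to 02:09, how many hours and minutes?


0h 21m

End time in minutes: 2×60 + 9 = 129
Start time in minutes: 1×60 + 48 = 108
Difference = 129 - 108 = 21 minutes
= 0 hours 21 minutes


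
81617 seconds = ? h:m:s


22h 40m 17s

Hours: 81617 ÷ 3600 = 22 remainder 2417
Minutes: 2417 ÷ 60 = 40 remainder 17
Seconds: 17


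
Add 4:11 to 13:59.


18:10

Start: 839 minutes from midnight
Add: 251 minutes
Total: 1090 minutes
Hours: 1090 ÷ 60 = 18 remainder 10


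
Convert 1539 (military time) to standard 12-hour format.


3:39 PM

Hour: 15
15 - 12 = 3 → PM


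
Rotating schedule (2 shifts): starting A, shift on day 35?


Shifts: A, B
Start: A (index 0)
Day 35: (0 + 35 - 1) mod 2
= 34 mod 2
= 0
Index 0 → shift A

Shift A


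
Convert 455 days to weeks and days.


65 weeks 0 days

Weeks: 455 ÷ 7 = 65 remainder 0


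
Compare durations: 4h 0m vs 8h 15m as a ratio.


16:33 (0.48)

Duration 1: 240 minutes
Duration 2: 495 minutes
Ratio = 240:495
GCD = 15
Simplified = 16:33
As a decimal: 16/33 ≈ 0.48


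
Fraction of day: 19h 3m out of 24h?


Total minutes: 19×60 + 3 = 1143
Day = 24×60 = 1440 minutes
Fraction = 1143/1440 ≈ 0.7938
As a percentage: 1143/1440 × 100 ≈ 79.38%

0.7938 (79.38%)


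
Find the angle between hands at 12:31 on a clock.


170.5°

Hour hand (12 ≡ 0 on the dial): 0×30 + 31×0.5 = 15.5°
Minute hand = 31×6 = 186°
Difference = |15.5 - 186| = 170.5°


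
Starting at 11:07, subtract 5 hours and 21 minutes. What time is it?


Start: 667 minutes from midnight
Subtract: 321 minutes
Remaining: 667 - 321 = 346
Hours: 5, Minutes: 46

05:46


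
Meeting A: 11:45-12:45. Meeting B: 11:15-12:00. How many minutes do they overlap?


Meeting A: 705-765 (in minutes from midnight)
Meeting B: 675-720
Overlap start = max(705, 675) = 705
Overlap end = min(765, 720) = 720
Overlap = max(0, 720 - 705) = 15 min

15 minutes


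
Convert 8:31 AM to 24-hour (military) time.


08:31

Input: 8:31 AM
AM hour stays: 8


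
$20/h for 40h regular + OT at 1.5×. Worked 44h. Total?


Regular: 40h × $20 = $800.00
Overtime: 44 - 40 = 4h
OT pay: 4h × $20 × 1.5 = $120.00
Total = $800.00 + $120.00 = $920.00

$920.00


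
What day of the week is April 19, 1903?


Zeller's congruence:
q=19, m=4, k=3, j=19
h = (19 + ⌊13×5/5⌋ + 3 + ⌊3/4⌋ + ⌊19/4⌋ - 2×19) mod 7
= (19 + 13 + 3 + 0 + 4 - 38) mod 7
= 1 mod 7 = 1
h=1 → Sunday

Sunday


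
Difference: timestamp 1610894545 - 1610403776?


Difference = 1610894545 - 1610403776 = 490769 seconds
In hours: 490769 / 3600 ≈ 136.3
In days: 490769 / 86400 ≈ 5.68

490769 seconds (136.3 hours / 5.68 days)


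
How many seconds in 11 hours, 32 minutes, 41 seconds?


41561 seconds

Hours: 11 × 3600 = 39600
Minutes: 32 × 60 = 1920
Seconds: 41
Total = 39600 + 1920 + 41 = 41561


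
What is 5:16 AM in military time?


05:16

Input: 5:16 AM
AM hour stays: 5


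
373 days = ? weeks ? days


53 weeks 2 days

Weeks: 373 ÷ 7 = 53 remainder 2


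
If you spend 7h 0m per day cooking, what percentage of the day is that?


29.2%

Time: 420 minutes
Day: 1440 minutes
Percentage = (420/1440) × 100 ≈ 29.2%


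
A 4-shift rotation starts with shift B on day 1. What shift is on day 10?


Shifts: A, B, C, D
Start: B (index 1)
Day 10: (1 + 10 - 1) mod 4
= 10 mod 4
= 2
Index 2 → shift C

Shift C


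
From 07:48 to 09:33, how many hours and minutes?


End time in minutes: 9×60 + 33 = 573
Start time in minutes: 7×60 + 48 = 468
Difference = 573 - 468 = 105 minutes
= 1 hours 45 minutes

1h 45m


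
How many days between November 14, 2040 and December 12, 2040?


From November 14, 2040 to December 12, 2040
Rest of November 2040: 30 - 14 = 16
Days into December 2040: 12
Total = 16 + 12 = 28 days

28 days


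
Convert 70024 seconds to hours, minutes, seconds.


19h 27m 4s

Hours: 70024 ÷ 3600 = 19 remainder 1624
Minutes: 1624 ÷ 60 = 27 remainder 4
Seconds: 4


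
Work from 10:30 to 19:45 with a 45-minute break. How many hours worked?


8h 30m (510 minutes)

Total time = (19×60+45) - (10×60+30)
= 1185 - 630 = 555 min
Minus break: 555 - 45 = 510 min
= 8h 30m


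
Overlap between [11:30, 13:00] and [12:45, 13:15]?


Meeting A: 690-780 (in minutes from midnight)
Meeting B: 765-795
Overlap start = max(690, 765) = 765
Overlap end = min(780, 795) = 780
Overlap = max(0, 780 - 765) = 15 min

15 minutes


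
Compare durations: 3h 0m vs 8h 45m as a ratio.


Duration 1: 180 minutes
Duration 2: 525 minutes
Ratio = 180:525
GCD = 15
Simplified = 12:35
As a decimal: 12/35 ≈ 0.34

12:35 (0.34)


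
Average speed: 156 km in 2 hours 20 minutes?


Distance: 156 km
Time: 2h 20m = 140 min = 140/60 = 7/3 hours
Speed = 156 ÷ (7/3) = 156 × 3 / 7 = 468/7 ≈ 66.9 km/h

66.9 km/h


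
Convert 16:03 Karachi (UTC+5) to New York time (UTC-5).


06:03

Time difference = UTC-5 - UTC+5 = -10 hours
New hour = (16 -10) mod 24
= 6 mod 24 = 6
Minutes unchanged → 06:03


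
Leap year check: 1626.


No

Rules: divisible by 4 AND (not by 100 OR by 400)
1626 ÷ 4 = 406 remainder 2 → not divisible by 4
Not divisible by 4 → not a leap year


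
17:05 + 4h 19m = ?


Start: 1025 minutes from midnight
Add: 259 minutes
Total: 1284 minutes
Hours: 1284 ÷ 60 = 21 remainder 24

21:24


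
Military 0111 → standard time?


Hour: 1
1 < 12 → AM

1:11 AM


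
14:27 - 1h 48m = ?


Start: 867 minutes from midnight
Subtract: 108 minutes
Remaining: 867 - 108 = 759
Hours: 12, Minutes: 39

12:39


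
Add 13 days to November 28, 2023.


December 11, 2023

Start: November 28, 2023
Add 13 days
November 28 → December 1: 30 - 28 + 1 = 3 days (13 - 3 = 10 left)
December 1 + 10 = December 11, 2023


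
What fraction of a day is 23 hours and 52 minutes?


0.9944 (99.44%)

Total minutes: 23×60 + 52 = 1432
Day = 24×60 = 1440 minutes
Fraction = 1432/1440 ≈ 0.9944
As a percentage: 1432/1440 × 100 ≈ 99.44%


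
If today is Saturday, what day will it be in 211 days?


Start: Saturday (index 5)
(5 + 211) mod 7
= 216 mod 7
= 6
Index 6 → Sunday

Sunday


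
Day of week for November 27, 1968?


Zeller's congruence:
q=27, m=11, k=68, j=19
h = (27 + ⌊13×12/5⌋ + 68 + ⌊68/4⌋ + ⌊19/4⌋ - 2×19) mod 7
= (27 + 31 + 68 + 17 + 4 - 38) mod 7
= 109 mod 7 = 4
h=4 → Wednesday

Wednesday


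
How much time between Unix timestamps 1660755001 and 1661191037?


436036 seconds (121.1 hours / 5.05 days)

Difference = 1661191037 - 1660755001 = 436036 seconds
In hours: 436036 / 3600 ≈ 121.1
In days: 436036 / 86400 ≈ 5.05


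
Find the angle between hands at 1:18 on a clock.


Hour hand = 1×30 + 18×0.5 = 39.0°
Minute hand = 18×6 = 108°
Difference = |39.0 - 108| = 69.0°

69.0°


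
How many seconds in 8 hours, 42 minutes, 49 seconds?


Hours: 8 × 3600 = 28800
Minutes: 42 × 60 = 2520
Seconds: 49
Total = 28800 + 2520 + 49 = 31369

31369 seconds


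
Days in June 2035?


Month: June (month 6)
June has 30 days

30 days


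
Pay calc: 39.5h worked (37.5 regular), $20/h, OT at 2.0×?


$830.00

Regular: 37.5h × $20 = $750.00
Overtime: 39.5 - 37.5 = 2.0h
OT pay: 2.0h × $20 × 2.0 = $80.00
Total = $750.00 + $80.00 = $830.00


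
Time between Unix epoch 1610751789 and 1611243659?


491870 seconds (136.6 hours / 5.69 days)

Difference = 1611243659 - 1610751789 = 491870 seconds
In hours: 491870 / 3600 ≈ 136.6
In days: 491870 / 86400 ≈ 5.69


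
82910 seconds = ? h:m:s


23h 1m 50s

Hours: 82910 ÷ 3600 = 23 remainder 110
Minutes: 110 ÷ 60 = 1 remainder 50
Seconds: 50


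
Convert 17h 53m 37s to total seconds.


Hours: 17 × 3600 = 61200
Minutes: 53 × 60 = 3180
Seconds: 37
Total = 61200 + 3180 + 37 = 64417

64417 seconds


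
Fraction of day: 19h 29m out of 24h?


Total minutes: 19×60 + 29 = 1169
Day = 24×60 = 1440 minutes
Fraction = 1169/1440 ≈ 0.8118
As a percentage: 1169/1440 × 100 ≈ 81.18%

0.8118 (81.18%)


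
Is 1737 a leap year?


Rules: divisible by 4 AND (not by 100 OR by 400)
1737 ÷ 4 = 434 remainder 1 → not divisible by 4
Not divisible by 4 → not a leap year

No


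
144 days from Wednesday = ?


Start: Wednesday (index 2)
(2 + 144) mod 7
= 146 mod 7
= 6
Index 6 → Sunday

Sunday


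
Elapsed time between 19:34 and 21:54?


2h 20m

End time in minutes: 21×60 + 54 = 1314
Start time in minutes: 19×60 + 34 = 1174
Difference = 1314 - 1174 = 140 minutes
= 2 hours 20 minutes


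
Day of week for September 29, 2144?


Zeller's congruence:
q=29, m=9, k=44, j=21
h = (29 + ⌊13×10/5⌋ + 44 + ⌊44/4⌋ + ⌊21/4⌋ - 2×21) mod 7
= (29 + 26 + 44 + 11 + 5 - 42) mod 7
= 73 mod 7 = 3
h=3 → Tuesday

Tuesday


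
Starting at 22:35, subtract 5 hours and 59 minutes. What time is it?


Start: 1355 minutes from midnight
Subtract: 359 minutes
Remaining: 1355 - 359 = 996
Hours: 16, Minutes: 36

16:36


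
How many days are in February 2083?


Month: February (month 2)
February: 28 or 29 (leap year)
2083 leap year? No

28 days


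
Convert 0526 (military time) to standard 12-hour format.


5:26 AM

Hour: 5
5 < 12 → AM


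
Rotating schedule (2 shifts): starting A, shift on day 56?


Shift B

Shifts: A, B
Start: A (index 0)
Day 56: (0 + 56 - 1) mod 2
= 55 mod 2
= 1
Index 1 → shift B


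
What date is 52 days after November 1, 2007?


December 23, 2007

Start: November 1, 2007
Add 52 days
November 1 → December 1: 30 - 1 + 1 = 30 days (52 - 30 = 22 left)
December 1 + 22 = December 23, 2007


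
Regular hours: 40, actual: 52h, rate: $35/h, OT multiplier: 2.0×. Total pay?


$2240.00

Regular: 40h × $35 = $1400.00
Overtime: 52 - 40 = 12h
OT pay: 12h × $35 × 2.0 = $840.00
Total = $1400.00 + $840.00 = $2240.00


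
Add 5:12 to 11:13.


Start: 673 minutes from midnight
Add: 312 minutes
Total: 985 minutes
Hours: 985 ÷ 60 = 16 remainder 25

16:25


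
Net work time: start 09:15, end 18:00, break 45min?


8h 0m (480 minutes)

Total time = (18×60+0) - (9×60+15)
= 1080 - 555 = 525 min
Minus break: 525 - 45 = 480 min
= 8h 0m


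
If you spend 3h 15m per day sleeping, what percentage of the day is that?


Time: 195 minutes
Day: 1440 minutes
Percentage = (195/1440) × 100 ≈ 13.5%

13.5%


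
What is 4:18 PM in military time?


16:18

Input: 4:18 PM
PM: 4 + 12 = 16


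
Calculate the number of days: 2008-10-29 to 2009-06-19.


233 days

From October 29, 2008 to June 19, 2009
Rest of October 2008: 31 - 29 = 2
Full months: November 30, December 31, January 31, February 2009 28, March 31, April 30, May 31
Days into June 2009: 19
Total = 2 + 30 + 31 + 31 + 28 + 31 + 30 + 31 + 19 = 233 days


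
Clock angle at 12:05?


Hour hand (12 ≡ 0 on the dial): 0×30 + 5×0.5 = 2.5°
Minute hand = 5×6 = 30°
Difference = |2.5 - 30| = 27.5°

27.5°


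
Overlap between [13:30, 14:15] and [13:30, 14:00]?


Meeting A: 810-855 (in minutes from midnight)
Meeting B: 810-840
Overlap start = max(810, 810) = 810
Overlap end = min(855, 840) = 840
Overlap = max(0, 840 - 810) = 30 min

30 minutes


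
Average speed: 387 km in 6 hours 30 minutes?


Distance: 387 km
Time: 6h 30m = 390 min = 390/60 = 13/2 hours
Speed = 387 ÷ (13/2) = 387 × 2 / 13 = 774/13 ≈ 59.5 km/h

59.5 km/h


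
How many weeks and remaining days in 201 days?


28 weeks 5 days

Weeks: 201 ÷ 7 = 28 remainder 5


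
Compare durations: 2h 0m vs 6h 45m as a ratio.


8:27 (0.30)

Duration 1: 120 minutes
Duration 2: 405 minutes
Ratio = 120:405
GCD = 15
Simplified = 8:27
As a decimal: 8/27 ≈ 0.30


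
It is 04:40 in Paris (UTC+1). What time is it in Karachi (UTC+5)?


Time difference = UTC+5 - UTC+1 = +4 hours
New hour = (4 + 4) mod 24
= 8 mod 24 = 8
Minutes unchanged → 08:40

08:40


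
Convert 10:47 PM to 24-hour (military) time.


Input: 10:47 PM
PM: 10 + 12 = 22

22:47


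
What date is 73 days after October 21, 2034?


Start: October 21, 2034
Add 73 days
October 21 → November 1: 31 - 21 + 1 = 11 days (73 - 11 = 62 left)
November 1 → December 1: 30 - 1 + 1 = 30 days (62 - 30 = 32 left)
December 1 → January 1: 31 - 1 + 1 = 31 days (32 - 31 = 1 left)
January 1 + 1 = January 2, 2035

January 2, 2035


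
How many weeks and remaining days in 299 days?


42 weeks 5 days

Weeks: 299 ÷ 7 = 42 remainder 5


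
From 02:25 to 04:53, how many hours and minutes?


End time in minutes: 4×60 + 53 = 293
Start time in minutes: 2×60 + 25 = 145
Difference = 293 - 145 = 148 minutes
= 2 hours 28 minutes

2h 28m


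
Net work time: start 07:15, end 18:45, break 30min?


Total time = (18×60+45) - (7×60+15)
= 1125 - 435 = 690 min
Minus break: 690 - 30 = 660 min
= 11h 0m

11h 0m (660 minutes)


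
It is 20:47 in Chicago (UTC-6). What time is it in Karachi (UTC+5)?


Time difference = UTC+5 - UTC-6 = +11 hours
New hour = (20 + 11) mod 24
= 31 mod 24 = 7
Minutes unchanged → 07:47; 31 ≥ 24 → next day

07:47 (next day)


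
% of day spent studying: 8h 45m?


36.5%

Time: 525 minutes
Day: 1440 minutes
Percentage = (525/1440) × 100 ≈ 36.5%


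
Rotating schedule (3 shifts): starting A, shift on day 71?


Shifts: A, B, C
Start: A (index 0)
Day 71: (0 + 71 - 1) mod 3
= 70 mod 3
= 1
Index 1 → shift B

Shift B


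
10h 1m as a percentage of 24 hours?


Total minutes: 10×60 + 1 = 601
Day = 24×60 = 1440 minutes
Fraction = 601/1440 ≈ 0.4174
As a percentage: 601/1440 × 100 ≈ 41.74%

0.4174 (41.74%)


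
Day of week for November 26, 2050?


Zeller's congruence:
q=26, m=11, k=50, j=20
h = (26 + ⌊13×12/5⌋ + 50 + ⌊50/4⌋ + ⌊20/4⌋ - 2×20) mod 7
= (26 + 31 + 50 + 12 + 5 - 40) mod 7
= 84 mod 7 = 0
h=0 → Saturday

Saturday


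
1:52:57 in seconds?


6777 seconds

Hours: 1 × 3600 = 3600
Minutes: 52 × 60 = 3120
Seconds: 57
Total = 3600 + 3120 + 57 = 6777


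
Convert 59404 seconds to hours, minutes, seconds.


16h 30m 4s

Hours: 59404 ÷ 3600 = 16 remainder 1804
Minutes: 1804 ÷ 60 = 30 remainder 4
Seconds: 4


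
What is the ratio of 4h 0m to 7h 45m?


Duration 1: 240 minutes
Duration 2: 465 minutes
Ratio = 240:465
GCD = 15
Simplified = 16:31
As a decimal: 16/31 ≈ 0.52

16:31 (0.52)


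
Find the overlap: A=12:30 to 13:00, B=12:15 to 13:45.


Meeting A: 750-780 (in minutes from midnight)
Meeting B: 735-825
Overlap start = max(750, 735) = 750
Overlap end = min(780, 825) = 780
Overlap = max(0, 780 - 750) = 30 min

30 minutes


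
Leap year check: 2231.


No

Rules: divisible by 4 AND (not by 100 OR by 400)
2231 ÷ 4 = 557 remainder 3 → not divisible by 4
Not divisible by 4 → not a leap year


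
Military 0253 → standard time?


2:53 AM

Hour: 2
2 < 12 → AM


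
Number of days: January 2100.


Month: January (month 1)
January has 31 days

31 days


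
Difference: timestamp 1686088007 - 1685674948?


413059 seconds (114.7 hours / 4.78 days)

Difference = 1686088007 - 1685674948 = 413059 seconds
In hours: 413059 / 3600 ≈ 114.7
In days: 413059 / 86400 ≈ 4.78


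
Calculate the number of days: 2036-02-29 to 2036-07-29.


From February 29, 2036 to July 29, 2036
Rest of February 2036: 29 - 29 = 0
Full months: March 31, April 30, May 31, June 30
Days into July 2036: 29
Total = 0 + 31 + 30 + 31 + 30 + 29 = 151 days

151 days


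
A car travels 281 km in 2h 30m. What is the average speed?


112.4 km/h

Distance: 281 km
Time: 2h 30m = 150 min = 150/60 = 5/2 hours
Speed = 281 ÷ (5/2) = 281 × 2 / 5 = 562/5 = 112.4 km/h


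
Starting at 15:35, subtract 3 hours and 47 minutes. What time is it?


Start: 935 minutes from midnight
Subtract: 227 minutes
Remaining: 935 - 227 = 708
Hours: 11, Minutes: 48

11:48


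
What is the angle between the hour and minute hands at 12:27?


148.5°

Hour hand (12 ≡ 0 on the dial): 0×30 + 27×0.5 = 13.5°
Minute hand = 27×6 = 162°
Difference = |13.5 - 162| = 148.5°


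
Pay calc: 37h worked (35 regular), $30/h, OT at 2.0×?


$1170.00

Regular: 35h × $30 = $1050.00
Overtime: 37 - 35 = 2h
OT pay: 2h × $30 × 2.0 = $120.00
Total = $1050.00 + $120.00 = $1170.00


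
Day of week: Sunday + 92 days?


Start: Sunday (index 6)
(6 + 92) mod 7
= 98 mod 7
= 0
Index 0 → Monday

Monday


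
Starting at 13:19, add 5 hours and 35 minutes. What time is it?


Start: 799 minutes from midnight
Add: 335 minutes
Total: 1134 minutes
Hours: 1134 ÷ 60 = 18 remainder 54

18:54


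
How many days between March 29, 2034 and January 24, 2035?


301 days

From March 29, 2034 to January 24, 2035
Rest of March 2034: 31 - 29 = 2
Full months: April 30, May 31, June 30, July 31, August 31, September 30, October 31, November 30, December 31
Days into January 2035: 24
Total = 2 + 30 + 31 + 30 + 31 + 31 + 30 + 31 + 30 + 31 + 24 = 301 days


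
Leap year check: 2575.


Rules: divisible by 4 AND (not by 100 OR by 400)
2575 ÷ 4 = 643 remainder 3 → not divisible by 4
Not divisible by 4 → not a leap year

No


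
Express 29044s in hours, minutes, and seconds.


Hours: 29044 ÷ 3600 = 8 remainder 244
Minutes: 244 ÷ 60 = 4 remainder 4
Seconds: 4

8h 4m 4s


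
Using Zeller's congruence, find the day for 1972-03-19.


Sunday

Zeller's congruence:
q=19, m=3, k=72, j=19
h = (19 + ⌊13×4/5⌋ + 72 + ⌊72/4⌋ + ⌊19/4⌋ - 2×19) mod 7
= (19 + 10 + 72 + 18 + 4 - 38) mod 7
= 85 mod 7 = 1
h=1 → Sunday


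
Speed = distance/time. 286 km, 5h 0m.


Distance: 286 km
Time: 5 hours
Speed = 286 / 5 = 57.2 km/h

57.2 km/h


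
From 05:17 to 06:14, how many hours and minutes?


0h 57m

End time in minutes: 6×60 + 14 = 374
Start time in minutes: 5×60 + 17 = 317
Difference = 374 - 317 = 57 minutes
= 0 hours 57 minutes


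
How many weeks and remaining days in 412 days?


Weeks: 412 ÷ 7 = 58 remainder 6

58 weeks 6 days


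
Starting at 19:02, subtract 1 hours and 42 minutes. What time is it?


17:20

Start: 1142 minutes from midnight
Subtract: 102 minutes
Remaining: 1142 - 102 = 1040
Hours: 17, Minutes: 20


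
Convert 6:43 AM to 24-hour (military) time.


Input: 6:43 AM
AM hour stays: 6

06:43


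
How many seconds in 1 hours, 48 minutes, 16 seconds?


6496 seconds

Hours: 1 × 3600 = 3600
Minutes: 48 × 60 = 2880
Seconds: 16
Total = 3600 + 2880 + 16 = 6496


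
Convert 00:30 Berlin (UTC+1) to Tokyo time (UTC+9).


08:30

Time difference = UTC+9 - UTC+1 = +8 hours
New hour = (0 + 8) mod 24
= 8 mod 24 = 8
Minutes unchanged → 08:30
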